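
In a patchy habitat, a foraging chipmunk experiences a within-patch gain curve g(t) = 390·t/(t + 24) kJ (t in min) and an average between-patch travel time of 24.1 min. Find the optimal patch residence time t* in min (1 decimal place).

24.0 min

Maximise g(t)/(T+t): set derivative to zero → g'(t)(T+t) = g(t).
g'(t) = 390·24/(t + 24)². Setting 390·24/(t+24)² = 390t/[(t+24)(24.1+t)] gives 24(24.1+t) = t(t+24), so t² = 24×24.1 = 578.4.
t* = √578.4 = 24.05 min.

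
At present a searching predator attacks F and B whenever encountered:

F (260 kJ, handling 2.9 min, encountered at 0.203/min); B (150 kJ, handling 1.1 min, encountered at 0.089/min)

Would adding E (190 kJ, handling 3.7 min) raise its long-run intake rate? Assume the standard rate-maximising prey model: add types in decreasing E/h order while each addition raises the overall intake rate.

On F and B alone, R = ΣλE/(1+Σλh) = 66.13/1.687 = 39.21 kJ/min.
E: E/h = 190/3.7 = 51.35 kJ/min.
51.35 > 39.21, so adding E raises the average — include it.

Yes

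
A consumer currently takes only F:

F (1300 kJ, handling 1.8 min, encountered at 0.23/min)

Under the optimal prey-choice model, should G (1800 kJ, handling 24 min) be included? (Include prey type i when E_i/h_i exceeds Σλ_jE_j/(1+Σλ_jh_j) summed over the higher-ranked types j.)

No

Current rate: (0.23×1300)/(1 + 0.23×1.8) = 211.5 kJ/min.
Profitability of G: 1800/24 = 75 kJ/min.
75 < 211.5, so adding G would lower the average — exclude it.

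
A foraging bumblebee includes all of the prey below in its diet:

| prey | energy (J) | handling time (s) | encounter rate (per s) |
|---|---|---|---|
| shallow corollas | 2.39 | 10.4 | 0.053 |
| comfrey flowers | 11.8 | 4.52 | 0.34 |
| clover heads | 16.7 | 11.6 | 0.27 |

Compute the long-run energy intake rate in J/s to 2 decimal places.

1.39 J/s

R = Σλ_iE_i / (1 + Σλ_ih_i)
Numerator: 0.053×2.39 + 0.34×11.8 + 0.27×16.7 = 8.648
Denominator: 1 + 0.053×10.4 + 0.34×4.52 + 0.27×11.6 = 6.22
R = 8.648/6.22 = 1.39 J/s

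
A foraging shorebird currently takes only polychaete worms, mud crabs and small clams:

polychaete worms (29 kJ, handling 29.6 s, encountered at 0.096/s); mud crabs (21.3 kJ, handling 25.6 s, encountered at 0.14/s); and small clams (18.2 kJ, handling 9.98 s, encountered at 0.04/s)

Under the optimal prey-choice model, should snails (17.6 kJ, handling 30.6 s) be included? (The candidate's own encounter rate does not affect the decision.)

On polychaete worms, mud crabs and small clams alone, R = ΣλE/(1+Σλh) = 6.494/7.825 = 0.8299 kJ/s.
Profitability of snails: 17.6/30.6 = 0.5752 kJ/s.
Since 0.5752 < R, time spent handling snails is better spent searching.

No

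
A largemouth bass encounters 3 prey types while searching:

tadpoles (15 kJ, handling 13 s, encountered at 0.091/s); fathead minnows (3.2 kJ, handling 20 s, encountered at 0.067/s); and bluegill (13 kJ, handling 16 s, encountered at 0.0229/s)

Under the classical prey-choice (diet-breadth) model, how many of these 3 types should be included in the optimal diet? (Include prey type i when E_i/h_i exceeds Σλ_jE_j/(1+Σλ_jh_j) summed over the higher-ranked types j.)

Rank by E/h (kJ/s): tadpoles 1.15, bluegill 0.812, fathead minnows 0.16. Include each in turn until the next type's E/h falls below the running intake rate.
Rate on top 1: 0.6253. bluegill: 0.812 > 0.6253 → include.
Rate on top 2: 0.6522. fathead minnows: 0.16 < 0.6522 → exclude; stop.
Optimal diet: tadpoles, bluegill — 2 of 3 types.

2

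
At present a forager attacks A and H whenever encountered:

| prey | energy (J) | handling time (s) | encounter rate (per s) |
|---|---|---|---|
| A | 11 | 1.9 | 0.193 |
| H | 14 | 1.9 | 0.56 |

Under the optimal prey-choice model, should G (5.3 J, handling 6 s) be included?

On A and H alone, R = ΣλE/(1+Σλh) = 9.963/2.431 = 4.099 J/s.
Profitability of G: 5.3/6 = 0.8833 J/s.
0.8833 < 4.099, so adding G would lower the average — exclude it.

No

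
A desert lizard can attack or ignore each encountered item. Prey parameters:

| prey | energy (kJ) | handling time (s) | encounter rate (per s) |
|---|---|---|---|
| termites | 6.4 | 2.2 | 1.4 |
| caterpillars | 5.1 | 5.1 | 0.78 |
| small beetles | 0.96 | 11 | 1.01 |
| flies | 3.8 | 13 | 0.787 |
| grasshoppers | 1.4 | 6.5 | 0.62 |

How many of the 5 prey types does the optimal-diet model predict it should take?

1

Profitabilities (E/h, kJ/s): termites 2.91, caterpillars 1, flies 0.292, grasshoppers 0.215, small beetles 0.0873. Add prey in this order while the next type's profitability exceeds the intake rate on those already taken.
Rate on top 1: 2.196. caterpillars: 1 < 2.196 → exclude; stop.
Optimal diet: termites — 1 of 5 types.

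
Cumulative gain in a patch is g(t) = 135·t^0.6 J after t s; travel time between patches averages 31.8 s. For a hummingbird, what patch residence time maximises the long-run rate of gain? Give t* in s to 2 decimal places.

By the marginal value theorem, leave when the instantaneous gain rate g'(t) equals the habitat-wide average g(t)/(T + t).
g'(t) = 0.6·135·t^-0.4. Setting 0.6·135·t^-0.4 = 135·t^0.6/(31.8+t) gives 0.6(31.8+t) = t, so 0.40·t = 0.6×31.8.
t* = 0.6×31.8/0.40 = 47.7 s.

47.70 s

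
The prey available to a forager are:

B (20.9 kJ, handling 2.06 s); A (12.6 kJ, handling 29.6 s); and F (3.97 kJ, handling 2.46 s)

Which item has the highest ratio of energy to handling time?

B

In descending order of E/h:
B: 20.9/2.06 = 10.1 kJ/s
F: 3.97/2.46 = 1.61 kJ/s
A: 12.6/29.6 = 0.426 kJ/s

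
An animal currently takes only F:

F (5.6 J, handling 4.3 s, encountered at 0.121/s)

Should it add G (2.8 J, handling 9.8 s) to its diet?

No

On F alone, R = ΣλE/(1+Σλh) = 0.6776/1.52 = 0.4457 J/s.
Profitability of G: 2.8/9.8 = 0.2857 J/s.
Since 0.2857 < R, time spent handling G is better spent searching.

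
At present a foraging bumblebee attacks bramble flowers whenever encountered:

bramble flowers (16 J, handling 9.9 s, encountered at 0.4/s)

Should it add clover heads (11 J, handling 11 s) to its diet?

No

Current rate: (0.4×16)/(1 + 0.4×9.9) = 1.29 J/s.
clover heads: E/h = 11/11 = 1 J/s.
1 < 1.29, so adding clover heads would lower the average — exclude it.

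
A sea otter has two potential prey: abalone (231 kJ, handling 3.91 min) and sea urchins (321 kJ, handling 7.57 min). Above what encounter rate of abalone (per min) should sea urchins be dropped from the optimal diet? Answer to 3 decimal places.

0.650 per min

The zero-one rule: include sea urchins iff E₂/h₂ > λE₁/(1+λh₁). Equality gives the switch point.
λE₁h₂ = E₂ + λE₂h₁ ⇒ λ = E₂/(E₁h₂ − E₂h₁) = 321/(1749 − 1255) = 0.6504 per min.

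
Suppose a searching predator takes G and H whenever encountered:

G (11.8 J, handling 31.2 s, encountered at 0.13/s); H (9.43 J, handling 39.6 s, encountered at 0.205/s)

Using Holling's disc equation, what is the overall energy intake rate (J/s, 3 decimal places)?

R = (0.13×11.8 + 0.205×9.43) / (1 + 0.13×31.2 + 0.205×39.6) = 3.467/13.17 = 0.2632 J/s.

0.263 J/s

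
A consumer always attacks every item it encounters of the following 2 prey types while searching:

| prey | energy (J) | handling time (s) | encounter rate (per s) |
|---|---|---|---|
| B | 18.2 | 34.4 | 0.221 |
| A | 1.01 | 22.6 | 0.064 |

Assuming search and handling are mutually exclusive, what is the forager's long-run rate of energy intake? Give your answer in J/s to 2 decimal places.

0.41 J/s

Energy encountered per unit search time: 0.221×18.2 + 0.064×1.01 = 4.087 J/s.
Handling time per unit search time: 0.221×34.4 + 0.064×22.6 = 9.049.
Rate = 4.087/(1 + 9.049) = 0.4067 J/s.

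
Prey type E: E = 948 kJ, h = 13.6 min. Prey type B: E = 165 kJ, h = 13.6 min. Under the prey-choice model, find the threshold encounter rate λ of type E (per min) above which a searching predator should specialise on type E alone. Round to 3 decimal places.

Drop type B once their profitability E₂/h₂ falls below the rate achievable on type E alone: E₂/h₂ = λE₁/(1 + λh₁).
Solve for λ: λE₁h₂ = E₂(1 + λh₁) → λ(E₁h₂ − E₂h₁) = E₂ → λ = E₂/(E₁h₂ − E₂h₁).
λ = 165/(948×13.6 − 165×13.6) = 165/1.065e+04 = 0.01549 per min.

0.015 per min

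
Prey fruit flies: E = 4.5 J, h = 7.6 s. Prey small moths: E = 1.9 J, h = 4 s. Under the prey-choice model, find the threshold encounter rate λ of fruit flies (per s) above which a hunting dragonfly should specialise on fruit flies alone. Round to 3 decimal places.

0.534 per s

The zero-one rule: include small moths iff E₂/h₂ > λE₁/(1+λh₁). Equality gives the switch point.
λE₁h₂ = E₂ + λE₂h₁ ⇒ λ = E₂/(E₁h₂ − E₂h₁) = 1.9/(18 − 14.44) = 0.5337 per s.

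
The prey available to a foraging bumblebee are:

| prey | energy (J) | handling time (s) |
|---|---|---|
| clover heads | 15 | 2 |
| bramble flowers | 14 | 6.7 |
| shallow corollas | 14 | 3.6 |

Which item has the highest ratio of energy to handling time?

Profitability E/h (J/s): clover heads = 15/2 = 7.5, bramble flowers = 14/6.7 = 2.09, shallow corollas = 14/3.6 = 3.89.
Ranked: clover heads > shallow corollas > bramble flowers.

clover heads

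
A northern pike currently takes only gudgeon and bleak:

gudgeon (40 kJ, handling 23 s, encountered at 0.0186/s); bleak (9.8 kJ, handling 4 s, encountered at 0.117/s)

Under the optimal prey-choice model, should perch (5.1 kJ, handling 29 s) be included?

Current rate: (0.0186×40 + 0.117×9.8)/(1 + 0.0186×23 + 0.117×4) = 0.9973 kJ/s.
Profitability of perch: 5.1/29 = 0.1759 kJ/s.
0.1759 < 0.9973, so adding perch would lower the average — exclude it.

No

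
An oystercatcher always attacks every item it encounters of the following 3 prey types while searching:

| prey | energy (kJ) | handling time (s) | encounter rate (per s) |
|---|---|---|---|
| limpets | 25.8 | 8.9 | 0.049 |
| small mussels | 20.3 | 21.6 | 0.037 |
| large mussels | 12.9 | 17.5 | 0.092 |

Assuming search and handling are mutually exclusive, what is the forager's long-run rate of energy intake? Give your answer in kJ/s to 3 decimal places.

Energy encountered per unit search time: 0.049×25.8 + 0.037×20.3 + 0.092×12.9 = 3.202 kJ/s.
Handling time per unit search time: 0.049×8.9 + 0.037×21.6 + 0.092×17.5 = 2.845.
Rate = 3.202/(1 + 2.845) = 0.8327 kJ/s.

0.833 kJ/s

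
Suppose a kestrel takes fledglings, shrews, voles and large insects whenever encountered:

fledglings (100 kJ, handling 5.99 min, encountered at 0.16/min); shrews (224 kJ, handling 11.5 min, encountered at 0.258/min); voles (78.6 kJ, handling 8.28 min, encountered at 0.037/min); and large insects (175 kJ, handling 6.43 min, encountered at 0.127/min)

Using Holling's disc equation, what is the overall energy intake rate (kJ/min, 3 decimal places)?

16.356 kJ/min

R = (0.16×100 + 0.258×224 + 0.037×78.6 + 0.127×175) / (1 + 0.16×5.99 + 0.258×11.5 + 0.037×8.28 + 0.127×6.43) = 98.93/6.048 = 16.36 kJ/min.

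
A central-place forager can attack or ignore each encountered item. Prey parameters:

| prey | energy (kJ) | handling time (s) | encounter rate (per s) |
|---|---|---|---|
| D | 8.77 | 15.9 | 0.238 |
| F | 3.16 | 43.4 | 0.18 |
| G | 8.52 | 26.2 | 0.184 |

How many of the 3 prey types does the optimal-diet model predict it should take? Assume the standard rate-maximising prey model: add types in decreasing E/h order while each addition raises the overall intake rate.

1

Profitabilities (E/h, kJ/s): D 0.552, G 0.325, F 0.0728. Add prey in this order while the next type's profitability exceeds the intake rate on those already taken.
Rate on top 1: 0.4363. G: 0.325 < 0.4363 → exclude; stop.
Optimal diet: D — 1 of 3 types.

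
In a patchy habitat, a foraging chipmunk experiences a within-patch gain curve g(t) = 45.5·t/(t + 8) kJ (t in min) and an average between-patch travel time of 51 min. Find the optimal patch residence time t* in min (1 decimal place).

By the marginal value theorem, leave when the instantaneous gain rate g'(t) equals the habitat-wide average g(t)/(T + t).
g'(t) = 45.5·8/(t + 8)². Setting 45.5·8/(t+8)² = 45.5t/[(t+8)(51+t)] gives 8(51+t) = t(t+8), so t² = 8×51 = 408.
t* = √408 = 20.2 min.

20.2 min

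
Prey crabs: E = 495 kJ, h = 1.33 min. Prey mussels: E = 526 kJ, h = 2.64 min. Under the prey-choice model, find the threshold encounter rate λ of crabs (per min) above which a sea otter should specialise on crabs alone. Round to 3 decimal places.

0.866 per min

At the threshold, the rate on crabs alone equals the profitability of mussels: λ·495/(1 + λ·1.33) = 526/2.64 = 199.2.
Rearranging, λ(495 − 199.2×1.33) = 199.2, so λ = 199.2/230 = 0.8662 per min.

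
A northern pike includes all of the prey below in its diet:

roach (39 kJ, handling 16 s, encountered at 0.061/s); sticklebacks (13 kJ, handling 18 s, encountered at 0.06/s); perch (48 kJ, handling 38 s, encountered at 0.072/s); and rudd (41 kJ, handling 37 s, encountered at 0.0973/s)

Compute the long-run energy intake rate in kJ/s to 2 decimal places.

R = (0.061×39 + 0.06×13 + 0.072×48 + 0.0973×41) / (1 + 0.061×16 + 0.06×18 + 0.072×38 + 0.0973×37) = 10.6/9.392 = 1.129 kJ/s.

1.13 kJ/s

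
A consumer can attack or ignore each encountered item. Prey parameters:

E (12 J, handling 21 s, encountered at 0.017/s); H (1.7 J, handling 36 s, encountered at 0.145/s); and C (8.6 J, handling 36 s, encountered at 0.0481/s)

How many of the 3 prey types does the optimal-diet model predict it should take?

2

Rank by E/h (J/s): E 0.571, C 0.239, H 0.0472. Include each in turn until the next type's E/h falls below the running intake rate.
Rate on top 1: 0.1503. C: 0.239 > 0.1503 → include.
Rate on top 2: 0.2. H: 0.0472 < 0.2 → exclude; stop.
Optimal diet: E, C — 2 of 3 types.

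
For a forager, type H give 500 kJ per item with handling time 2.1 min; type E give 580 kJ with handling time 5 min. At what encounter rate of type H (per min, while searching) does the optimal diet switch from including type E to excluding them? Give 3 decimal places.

0.452 per min

At the threshold, the rate on type H alone equals the profitability of type E: λ·500/(1 + λ·2.1) = 580/5 = 116.
Rearranging, λ(500 − 116×2.1) = 116, so λ = 116/256.4 = 0.4524 per min.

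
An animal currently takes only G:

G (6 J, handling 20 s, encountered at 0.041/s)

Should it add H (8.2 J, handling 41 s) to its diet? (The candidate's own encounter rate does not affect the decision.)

Yes

Intake rate on the current diet: R = (0.041×6) / (1 + 0.041×20) = 0.246/1.82 = 0.1352 J/s.
Profitability of H: 8.2/41 = 0.2 J/s.
Since 0.2 > R, including H increases the long-run rate.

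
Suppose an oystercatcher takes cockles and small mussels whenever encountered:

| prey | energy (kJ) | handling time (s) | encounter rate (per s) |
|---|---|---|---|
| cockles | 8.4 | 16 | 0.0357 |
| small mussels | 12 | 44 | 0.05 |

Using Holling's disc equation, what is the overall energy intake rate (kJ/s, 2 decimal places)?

R = Σλ_iE_i / (1 + Σλ_ih_i)
Numerator: 0.0357×8.4 + 0.05×12 = 0.8999
Denominator: 1 + 0.0357×16 + 0.05×44 = 3.771
R = 0.8999/3.771 = 0.2386 kJ/s

0.24 kJ/s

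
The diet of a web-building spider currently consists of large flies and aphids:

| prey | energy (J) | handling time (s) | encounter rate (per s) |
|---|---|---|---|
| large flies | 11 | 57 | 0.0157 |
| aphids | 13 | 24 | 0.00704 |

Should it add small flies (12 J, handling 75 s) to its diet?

Intake rate on the current diet: R = (0.0157×11 + 0.00704×13) / (1 + 0.0157×57 + 0.00704×24) = 0.2642/2.064 = 0.128 J/s.
Profitability of small flies: 12/75 = 0.16 J/s.
Since 0.16 > R, including small flies increases the long-run rate.

Yes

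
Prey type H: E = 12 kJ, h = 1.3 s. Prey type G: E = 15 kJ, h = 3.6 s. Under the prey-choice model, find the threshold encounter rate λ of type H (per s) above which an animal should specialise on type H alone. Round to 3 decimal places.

At the threshold, the rate on type H alone equals the profitability of type G: λ·12/(1 + λ·1.3) = 15/3.6 = 4.167.
Rearranging, λ(12 − 4.167×1.3) = 4.167, so λ = 4.167/6.583 = 0.6329 per s.

0.633 per s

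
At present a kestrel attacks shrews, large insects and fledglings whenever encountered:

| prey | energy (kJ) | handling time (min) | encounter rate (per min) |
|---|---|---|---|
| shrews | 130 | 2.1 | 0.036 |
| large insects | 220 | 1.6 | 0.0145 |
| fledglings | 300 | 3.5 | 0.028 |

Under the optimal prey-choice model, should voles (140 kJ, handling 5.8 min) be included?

Yes

Current rate: (0.036×130 + 0.0145×220 + 0.028×300)/(1 + 0.036×2.1 + 0.0145×1.6 + 0.028×3.5) = 13.59 kJ/min.
voles: E/h = 140/5.8 = 24.14 kJ/min.
24.14 > 13.59, so adding voles raises the average — include it.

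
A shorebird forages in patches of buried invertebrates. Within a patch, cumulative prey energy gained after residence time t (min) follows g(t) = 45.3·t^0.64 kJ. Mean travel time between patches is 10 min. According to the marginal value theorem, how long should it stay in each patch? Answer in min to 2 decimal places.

17.78 min

Optimal t* satisfies g'(t*) = g(t*)/(T + t*).
g'(t) = 0.64·45.3·t^-0.36. Setting 0.64·45.3·t^-0.36 = 45.3·t^0.64/(10+t) gives 0.64(10+t) = t, so 0.36·t = 0.64×10.
t* = 0.64×10/0.36 = 17.78 min.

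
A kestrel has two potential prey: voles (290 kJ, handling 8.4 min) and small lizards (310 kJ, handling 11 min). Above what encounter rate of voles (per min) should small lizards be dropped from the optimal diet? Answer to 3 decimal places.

At the threshold, the rate on voles alone equals the profitability of small lizards: λ·290/(1 + λ·8.4) = 310/11 = 28.18.
Rearranging, λ(290 − 28.18×8.4) = 28.18, so λ = 28.18/53.27 = 0.529 per min.

0.529 per min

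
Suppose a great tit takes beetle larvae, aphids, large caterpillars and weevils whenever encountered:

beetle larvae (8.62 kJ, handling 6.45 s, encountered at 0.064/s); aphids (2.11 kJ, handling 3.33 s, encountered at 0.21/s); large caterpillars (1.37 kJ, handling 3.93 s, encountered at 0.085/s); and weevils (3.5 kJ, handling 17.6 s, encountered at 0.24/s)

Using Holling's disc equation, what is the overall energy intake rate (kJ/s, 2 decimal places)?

0.29 kJ/s

Energy encountered per unit search time: 0.064×8.62 + 0.21×2.11 + 0.085×1.37 + 0.24×3.5 = 1.951 kJ/s.
Handling time per unit search time: 0.064×6.45 + 0.21×3.33 + 0.085×3.93 + 0.24×17.6 = 5.67.
Rate = 1.951/(1 + 5.67) = 0.2925 kJ/s.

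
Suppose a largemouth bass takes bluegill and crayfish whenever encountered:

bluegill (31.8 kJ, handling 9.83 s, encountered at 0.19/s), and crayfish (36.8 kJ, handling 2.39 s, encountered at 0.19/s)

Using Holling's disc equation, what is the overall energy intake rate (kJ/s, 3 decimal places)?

3.924 kJ/s

R = Σλ_iE_i / (1 + Σλ_ih_i)
Numerator: 0.19×31.8 + 0.19×36.8 = 13.03
Denominator: 1 + 0.19×9.83 + 0.19×2.39 = 3.322
R = 13.03/3.322 = 3.924 kJ/s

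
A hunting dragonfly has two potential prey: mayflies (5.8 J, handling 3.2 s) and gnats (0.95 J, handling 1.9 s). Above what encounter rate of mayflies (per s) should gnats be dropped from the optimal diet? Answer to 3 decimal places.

0.119 per s

Drop gnats once their profitability E₂/h₂ falls below the rate achievable on mayflies alone: E₂/h₂ = λE₁/(1 + λh₁).
Solve for λ: λE₁h₂ = E₂(1 + λh₁) → λ(E₁h₂ − E₂h₁) = E₂ → λ = E₂/(E₁h₂ − E₂h₁).
λ = 0.95/(5.8×1.9 − 0.95×3.2) = 0.95/7.98 = 0.119 per s.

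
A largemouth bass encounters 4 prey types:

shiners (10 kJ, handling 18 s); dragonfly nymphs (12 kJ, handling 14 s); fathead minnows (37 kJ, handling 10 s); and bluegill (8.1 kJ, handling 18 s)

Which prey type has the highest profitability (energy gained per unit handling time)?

fathead minnows

Profitability E/h (kJ/s): shiners = 10/18 = 0.556, dragonfly nymphs = 12/14 = 0.857, fathead minnows = 37/10 = 3.7, bluegill = 8.1/18 = 0.45.
Ranked: fathead minnows > dragonfly nymphs > shiners > bluegill.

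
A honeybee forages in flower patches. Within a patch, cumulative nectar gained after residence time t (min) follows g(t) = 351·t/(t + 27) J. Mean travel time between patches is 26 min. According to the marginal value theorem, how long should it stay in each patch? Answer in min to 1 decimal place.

By the marginal value theorem, leave when the instantaneous gain rate g'(t) equals the habitat-wide average g(t)/(T + t).
g'(t) = 351·27/(t + 27)². Setting 351·27/(t+27)² = 351t/[(t+27)(26+t)] gives 27(26+t) = t(t+27), so t² = 27×26 = 702.
t* = √702 = 26.5 min.

26.5 min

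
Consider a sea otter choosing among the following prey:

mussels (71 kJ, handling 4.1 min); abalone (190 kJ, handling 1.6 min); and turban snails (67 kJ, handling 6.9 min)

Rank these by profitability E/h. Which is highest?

Profitability E/h (kJ/min): mussels = 71/4.1 = 17.3, abalone = 190/1.6 = 119, turban snails = 67/6.9 = 9.71.
Ranked: abalone > mussels > turban snails.

abalone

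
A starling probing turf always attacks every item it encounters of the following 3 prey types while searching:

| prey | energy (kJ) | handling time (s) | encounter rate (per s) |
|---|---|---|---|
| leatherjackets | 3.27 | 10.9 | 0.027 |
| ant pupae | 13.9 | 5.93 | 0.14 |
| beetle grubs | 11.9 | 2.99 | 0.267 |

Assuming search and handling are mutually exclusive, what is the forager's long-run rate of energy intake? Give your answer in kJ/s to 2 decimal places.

R = (0.027×3.27 + 0.14×13.9 + 0.267×11.9) / (1 + 0.027×10.9 + 0.14×5.93 + 0.267×2.99) = 5.212/2.923 = 1.783 kJ/s.

1.78 kJ/s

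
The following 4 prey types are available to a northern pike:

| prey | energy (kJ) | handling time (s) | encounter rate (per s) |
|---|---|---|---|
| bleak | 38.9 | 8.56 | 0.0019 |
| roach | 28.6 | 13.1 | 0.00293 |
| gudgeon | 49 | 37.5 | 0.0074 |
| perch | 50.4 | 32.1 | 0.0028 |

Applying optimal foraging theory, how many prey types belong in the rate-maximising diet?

4

Rank by E/h (kJ/s): bleak 4.54, roach 2.18, perch 1.57, gudgeon 1.31. Include each in turn until the next type's E/h falls below the running intake rate.
Rate on top 1: 0.07273. roach: 2.18 > 0.07273 → include.
Rate on top 2: 0.1495. perch: 1.57 > 0.1495 → include.
Rate on top 3: 0.2611. gudgeon: 1.31 > 0.2611 → include.
Optimal diet: bleak, roach, perch, gudgeon — 4 of 4 types.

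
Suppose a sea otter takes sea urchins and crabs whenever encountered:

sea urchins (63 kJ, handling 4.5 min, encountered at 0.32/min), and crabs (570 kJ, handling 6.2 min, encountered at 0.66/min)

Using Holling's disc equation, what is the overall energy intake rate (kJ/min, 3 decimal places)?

R = (0.32×63 + 0.66×570) / (1 + 0.32×4.5 + 0.66×6.2) = 396.4/6.532 = 60.68 kJ/min.

60.680 kJ/min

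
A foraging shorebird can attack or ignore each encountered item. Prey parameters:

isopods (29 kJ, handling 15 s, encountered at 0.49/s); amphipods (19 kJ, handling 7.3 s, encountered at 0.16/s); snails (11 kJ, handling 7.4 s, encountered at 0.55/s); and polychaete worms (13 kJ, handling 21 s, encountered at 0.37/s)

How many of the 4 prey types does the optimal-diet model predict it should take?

2

Profitabilities (E/h, kJ/s): amphipods 2.6, isopods 1.93, snails 1.49, polychaete worms 0.619. Add prey in this order while the next type's profitability exceeds the intake rate on those already taken.
Rate on top 1: 1.402. isopods: 1.93 > 1.402 → include.
Rate on top 2: 1.812. snails: 1.49 < 1.812 → exclude; stop.
Optimal diet: amphipods, isopods — 2 of 4 types.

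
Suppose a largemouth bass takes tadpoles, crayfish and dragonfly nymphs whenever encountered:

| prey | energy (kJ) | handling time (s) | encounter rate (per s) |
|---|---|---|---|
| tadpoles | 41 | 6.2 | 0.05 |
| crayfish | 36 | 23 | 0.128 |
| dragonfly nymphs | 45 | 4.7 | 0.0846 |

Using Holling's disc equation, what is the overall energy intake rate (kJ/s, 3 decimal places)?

R = (0.05×41 + 0.128×36 + 0.0846×45) / (1 + 0.05×6.2 + 0.128×23 + 0.0846×4.7) = 10.46/4.652 = 2.25 kJ/s.

2.250 kJ/s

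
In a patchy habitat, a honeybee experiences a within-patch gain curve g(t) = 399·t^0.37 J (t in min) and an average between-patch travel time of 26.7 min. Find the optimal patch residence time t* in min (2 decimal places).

Optimal t* satisfies g'(t*) = g(t*)/(T + t*).
g'(t) = 0.37·399·t^-0.63. Setting 0.37·399·t^-0.63 = 399·t^0.37/(26.7+t) gives 0.37(26.7+t) = t, so 0.63·t = 0.37×26.7.
t* = 0.37×26.7/0.63 = 15.68 min.

15.68 min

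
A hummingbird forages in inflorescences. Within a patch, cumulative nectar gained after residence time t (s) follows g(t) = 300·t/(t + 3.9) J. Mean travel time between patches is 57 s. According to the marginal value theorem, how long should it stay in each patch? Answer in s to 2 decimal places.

By the marginal value theorem, leave when the instantaneous gain rate g'(t) equals the habitat-wide average g(t)/(T + t).
g'(t) = 300·3.9/(t + 3.9)². Setting 300·3.9/(t+3.9)² = 300t/[(t+3.9)(57+t)] gives 3.9(57+t) = t(t+3.9), so t² = 3.9×57 = 222.3.
t* = √222.3 = 14.91 s.

14.91 s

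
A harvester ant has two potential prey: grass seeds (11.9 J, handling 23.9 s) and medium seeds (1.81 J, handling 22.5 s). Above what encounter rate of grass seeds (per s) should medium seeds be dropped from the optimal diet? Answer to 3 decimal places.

0.008 per s

Drop medium seeds once their profitability E₂/h₂ falls below the rate achievable on grass seeds alone: E₂/h₂ = λE₁/(1 + λh₁).
Solve for λ: λE₁h₂ = E₂(1 + λh₁) → λ(E₁h₂ − E₂h₁) = E₂ → λ = E₂/(E₁h₂ − E₂h₁).
λ = 1.81/(11.9×22.5 − 1.81×23.9) = 1.81/224.5 = 0.008063 per s.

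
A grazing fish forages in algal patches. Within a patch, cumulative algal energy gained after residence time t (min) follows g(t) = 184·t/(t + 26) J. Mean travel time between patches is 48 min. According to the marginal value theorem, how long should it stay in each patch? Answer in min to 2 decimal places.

Maximise g(t)/(T+t): set derivative to zero → g'(t)(T+t) = g(t).
g'(t) = 184·26/(t + 26)². Setting 184·26/(t+26)² = 184t/[(t+26)(48+t)] gives 26(48+t) = t(t+26), so t² = 26×48 = 1248.
t* = √1248 = 35.33 min.

35.33 min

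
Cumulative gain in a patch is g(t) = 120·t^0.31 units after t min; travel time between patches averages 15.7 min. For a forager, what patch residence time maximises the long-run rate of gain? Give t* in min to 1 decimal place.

Maximise g(t)/(T+t): set derivative to zero → g'(t)(T+t) = g(t).
g'(t) = 0.31·120·t^-0.69. Setting 0.31·120·t^-0.69 = 120·t^0.31/(15.7+t) gives 0.31(15.7+t) = t, so 0.69·t = 0.31×15.7.
t* = 0.31×15.7/0.69 = 7.054 min.

7.1 min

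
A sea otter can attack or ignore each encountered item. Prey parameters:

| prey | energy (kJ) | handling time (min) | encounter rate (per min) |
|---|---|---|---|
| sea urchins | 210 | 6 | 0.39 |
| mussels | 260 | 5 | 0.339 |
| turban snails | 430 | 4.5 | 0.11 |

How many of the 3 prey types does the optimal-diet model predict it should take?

2

Profitabilities (E/h, kJ/min): turban snails 95.6, mussels 52, sea urchins 35. Add prey in this order while the next type's profitability exceeds the intake rate on those already taken.
Rate on top 1: 31.64. mussels: 52 > 31.64 → include.
Rate on top 2: 42.46. sea urchins: 35 < 42.46 → exclude; stop.
Optimal diet: turban snails, mussels — 2 of 3 types.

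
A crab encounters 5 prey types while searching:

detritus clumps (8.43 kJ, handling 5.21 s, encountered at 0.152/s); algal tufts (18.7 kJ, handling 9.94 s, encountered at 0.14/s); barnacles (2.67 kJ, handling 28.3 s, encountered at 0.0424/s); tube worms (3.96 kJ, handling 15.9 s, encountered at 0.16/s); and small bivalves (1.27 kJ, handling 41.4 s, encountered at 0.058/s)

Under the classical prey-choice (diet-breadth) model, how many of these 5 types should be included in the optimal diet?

Profitabilities (E/h, kJ/s): algal tufts 1.88, detritus clumps 1.62, tube worms 0.249, barnacles 0.0943, small bivalves 0.0307. Add prey in this order while the next type's profitability exceeds the intake rate on those already taken.
Rate on top 1: 1.095. detritus clumps: 1.62 > 1.095 → include.
Rate on top 2: 1.225. tube worms: 0.249 < 1.225 → exclude; stop.
Optimal diet: algal tufts, detritus clumps — 2 of 5 types.

2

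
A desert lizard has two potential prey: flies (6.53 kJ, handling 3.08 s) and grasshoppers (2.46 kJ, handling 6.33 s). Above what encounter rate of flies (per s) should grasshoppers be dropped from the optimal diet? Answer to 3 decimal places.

0.073 per s

The zero-one rule: include grasshoppers iff E₂/h₂ > λE₁/(1+λh₁). Equality gives the switch point.
λE₁h₂ = E₂ + λE₂h₁ ⇒ λ = E₂/(E₁h₂ − E₂h₁) = 2.46/(41.33 − 7.577) = 0.07287 per s.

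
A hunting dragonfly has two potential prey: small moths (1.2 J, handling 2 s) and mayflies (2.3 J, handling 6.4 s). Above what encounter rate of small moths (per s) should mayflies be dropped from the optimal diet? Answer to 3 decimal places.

Drop mayflies once their profitability E₂/h₂ falls below the rate achievable on small moths alone: E₂/h₂ = λE₁/(1 + λh₁).
Solve for λ: λE₁h₂ = E₂(1 + λh₁) → λ(E₁h₂ − E₂h₁) = E₂ → λ = E₂/(E₁h₂ − E₂h₁).
λ = 2.3/(1.2×6.4 − 2.3×2) = 2.3/3.08 = 0.7468 per s.

0.747 per s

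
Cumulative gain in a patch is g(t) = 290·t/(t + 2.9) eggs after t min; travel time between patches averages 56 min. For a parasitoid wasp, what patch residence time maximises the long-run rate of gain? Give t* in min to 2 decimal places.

12.74 min

Maximise g(t)/(T+t): set derivative to zero → g'(t)(T+t) = g(t).
g'(t) = 290·2.9/(t + 2.9)². Setting 290·2.9/(t+2.9)² = 290t/[(t+2.9)(56+t)] gives 2.9(56+t) = t(t+2.9), so t² = 2.9×56 = 162.4.
t* = √162.4 = 12.74 min.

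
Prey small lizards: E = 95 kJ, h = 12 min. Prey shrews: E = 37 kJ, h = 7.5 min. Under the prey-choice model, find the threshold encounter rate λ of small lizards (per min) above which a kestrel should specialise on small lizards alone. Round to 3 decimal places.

0.138 per min

At the threshold, the rate on small lizards alone equals the profitability of shrews: λ·95/(1 + λ·12) = 37/7.5 = 4.933.
Rearranging, λ(95 − 4.933×12) = 4.933, so λ = 4.933/35.8 = 0.1378 per min.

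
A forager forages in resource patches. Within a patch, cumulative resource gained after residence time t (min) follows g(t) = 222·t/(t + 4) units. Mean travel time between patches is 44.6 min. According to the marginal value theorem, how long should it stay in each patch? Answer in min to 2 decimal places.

13.36 min

Maximise g(t)/(T+t): set derivative to zero → g'(t)(T+t) = g(t).
g'(t) = 222·4/(t + 4)². Setting 222·4/(t+4)² = 222t/[(t+4)(44.6+t)] gives 4(44.6+t) = t(t+4), so t² = 4×44.6 = 178.4.
t* = √178.4 = 13.36 min.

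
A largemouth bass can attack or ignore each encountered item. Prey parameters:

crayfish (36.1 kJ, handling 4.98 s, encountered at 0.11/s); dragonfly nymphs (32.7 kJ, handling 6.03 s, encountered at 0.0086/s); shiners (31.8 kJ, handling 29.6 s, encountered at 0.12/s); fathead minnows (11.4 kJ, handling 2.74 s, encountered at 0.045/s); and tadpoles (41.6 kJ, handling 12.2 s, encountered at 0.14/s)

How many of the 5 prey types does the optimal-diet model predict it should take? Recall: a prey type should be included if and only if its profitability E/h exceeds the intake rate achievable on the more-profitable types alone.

Rank by E/h (kJ/s): crayfish 7.25, dragonfly nymphs 5.42, fathead minnows 4.16, tadpoles 3.41, shiners 1.07. Include each in turn until the next type's E/h falls below the running intake rate.
Rate on top 1: 2.566. dragonfly nymphs: 5.42 > 2.566 → include.
Rate on top 2: 2.658. fathead minnows: 4.16 > 2.658 → include.
Rate on top 3: 2.766. tadpoles: 3.41 > 2.766 → include.
Rate on top 4: 3.086. shiners: 1.07 < 3.086 → exclude; stop.
Optimal diet: crayfish, dragonfly nymphs, fathead minnows, tadpoles — 4 of 5 types.

4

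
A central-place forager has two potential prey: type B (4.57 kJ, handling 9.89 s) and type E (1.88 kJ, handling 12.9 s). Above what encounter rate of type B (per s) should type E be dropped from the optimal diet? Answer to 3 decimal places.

At the threshold, the rate on type B alone equals the profitability of type E: λ·4.57/(1 + λ·9.89) = 1.88/12.9 = 0.1457.
Rearranging, λ(4.57 − 0.1457×9.89) = 0.1457, so λ = 0.1457/3.129 = 0.04658 per s.

0.047 per s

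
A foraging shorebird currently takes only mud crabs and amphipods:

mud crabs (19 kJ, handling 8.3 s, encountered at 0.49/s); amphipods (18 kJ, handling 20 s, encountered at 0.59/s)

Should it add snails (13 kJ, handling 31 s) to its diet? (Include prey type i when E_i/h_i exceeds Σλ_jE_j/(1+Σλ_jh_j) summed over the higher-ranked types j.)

No

On mud crabs and amphipods alone, R = ΣλE/(1+Σλh) = 19.93/16.87 = 1.182 kJ/s.
Profitability of snails: 13/31 = 0.4194 kJ/s.
0.4194 < 1.182, so adding snails would lower the average — exclude it.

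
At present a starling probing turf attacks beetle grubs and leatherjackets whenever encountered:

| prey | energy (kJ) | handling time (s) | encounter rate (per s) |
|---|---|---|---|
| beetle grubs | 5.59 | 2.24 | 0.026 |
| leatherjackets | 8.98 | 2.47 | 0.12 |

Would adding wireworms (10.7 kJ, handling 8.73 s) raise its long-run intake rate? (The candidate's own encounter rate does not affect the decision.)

Intake rate on the current diet: R = (0.026×5.59 + 0.12×8.98) / (1 + 0.026×2.24 + 0.12×2.47) = 1.223/1.355 = 0.9028 kJ/s.
wireworms: E/h = 10.7/8.73 = 1.226 kJ/s.
1.226 > 0.9028, so adding wireworms raises the average — include it.

Yes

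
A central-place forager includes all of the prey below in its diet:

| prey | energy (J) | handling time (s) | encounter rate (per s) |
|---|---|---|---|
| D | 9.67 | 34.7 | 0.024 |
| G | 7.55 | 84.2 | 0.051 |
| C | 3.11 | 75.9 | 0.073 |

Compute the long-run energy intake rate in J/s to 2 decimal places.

R = Σλ_iE_i / (1 + Σλ_ih_i)
Numerator: 0.024×9.67 + 0.051×7.55 + 0.073×3.11 = 0.8442
Denominator: 1 + 0.024×34.7 + 0.051×84.2 + 0.073×75.9 = 11.67
R = 0.8442/11.67 = 0.07235 J/s

0.07 J/s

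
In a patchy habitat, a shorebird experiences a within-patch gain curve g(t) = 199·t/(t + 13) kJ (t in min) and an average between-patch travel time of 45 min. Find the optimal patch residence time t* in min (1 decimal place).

24.2 min

Maximise g(t)/(T+t): set derivative to zero → g'(t)(T+t) = g(t).
g'(t) = 199·13/(t + 13)². Setting 199·13/(t+13)² = 199t/[(t+13)(45+t)] gives 13(45+t) = t(t+13), so t² = 13×45 = 585.
t* = √585 = 24.19 min.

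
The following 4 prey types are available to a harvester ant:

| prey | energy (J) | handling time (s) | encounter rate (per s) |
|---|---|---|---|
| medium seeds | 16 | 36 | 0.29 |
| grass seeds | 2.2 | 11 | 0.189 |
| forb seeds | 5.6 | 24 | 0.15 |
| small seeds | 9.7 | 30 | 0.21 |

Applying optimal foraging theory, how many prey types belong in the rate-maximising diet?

Profitabilities (E/h, J/s): medium seeds 0.444, small seeds 0.323, forb seeds 0.233, grass seeds 0.2. Add prey in this order while the next type's profitability exceeds the intake rate on those already taken.
Rate on top 1: 0.4056. small seeds: 0.323 < 0.4056 → exclude; stop.
Optimal diet: medium seeds — 1 of 4 types.

1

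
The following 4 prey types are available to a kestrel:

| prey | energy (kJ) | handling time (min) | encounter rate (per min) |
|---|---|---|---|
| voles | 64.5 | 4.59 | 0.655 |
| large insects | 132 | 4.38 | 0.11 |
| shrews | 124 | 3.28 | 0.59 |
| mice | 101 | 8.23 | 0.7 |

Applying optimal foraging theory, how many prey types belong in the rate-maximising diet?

Profitabilities (E/h, kJ/min): shrews 37.8, large insects 30.1, voles 14.1, mice 12.3. Add prey in this order while the next type's profitability exceeds the intake rate on those already taken.
Rate on top 1: 24.93. large insects: 30.1 > 24.93 → include.
Rate on top 2: 25.66. voles: 14.1 < 25.66 → exclude; stop.
Optimal diet: shrews, large insects — 2 of 4 types.

2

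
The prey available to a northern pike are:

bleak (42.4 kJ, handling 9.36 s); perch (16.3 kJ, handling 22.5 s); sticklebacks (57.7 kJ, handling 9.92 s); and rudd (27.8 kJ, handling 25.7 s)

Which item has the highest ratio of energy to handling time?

sticklebacks

In descending order of E/h:
sticklebacks: 57.7/9.92 = 5.82 kJ/s
bleak: 42.4/9.36 = 4.53 kJ/s
rudd: 27.8/25.7 = 1.08 kJ/s
perch: 16.3/22.5 = 0.724 kJ/s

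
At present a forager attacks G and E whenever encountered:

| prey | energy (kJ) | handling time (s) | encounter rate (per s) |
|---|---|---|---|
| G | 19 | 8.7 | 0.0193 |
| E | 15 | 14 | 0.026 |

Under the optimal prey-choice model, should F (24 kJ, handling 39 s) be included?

Intake rate on the current diet: R = (0.0193×19 + 0.026×15) / (1 + 0.0193×8.7 + 0.026×14) = 0.7567/1.532 = 0.494 kJ/s.
Profitability of F: 24/39 = 0.6154 kJ/s.
0.6154 > 0.494, so adding F raises the average — include it.

Yes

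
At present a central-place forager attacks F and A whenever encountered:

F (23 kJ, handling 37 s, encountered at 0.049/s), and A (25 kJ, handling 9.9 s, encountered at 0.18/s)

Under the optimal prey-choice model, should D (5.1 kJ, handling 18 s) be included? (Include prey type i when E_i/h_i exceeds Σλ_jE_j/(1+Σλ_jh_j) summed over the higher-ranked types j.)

No

Intake rate on the current diet: R = (0.049×23 + 0.18×25) / (1 + 0.049×37 + 0.18×9.9) = 5.627/4.595 = 1.225 kJ/s.
Profitability of D: 5.1/18 = 0.2833 kJ/s.
0.2833 < 1.225, so adding D would lower the average — exclude it.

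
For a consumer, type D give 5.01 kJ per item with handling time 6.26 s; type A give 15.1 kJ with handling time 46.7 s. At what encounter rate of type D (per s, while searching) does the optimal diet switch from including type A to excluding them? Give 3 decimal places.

The zero-one rule: include type A iff E₂/h₂ > λE₁/(1+λh₁). Equality gives the switch point.
λE₁h₂ = E₂ + λE₂h₁ ⇒ λ = E₂/(E₁h₂ − E₂h₁) = 15.1/(234 − 94.53) = 0.1083 per s.

0.108 per s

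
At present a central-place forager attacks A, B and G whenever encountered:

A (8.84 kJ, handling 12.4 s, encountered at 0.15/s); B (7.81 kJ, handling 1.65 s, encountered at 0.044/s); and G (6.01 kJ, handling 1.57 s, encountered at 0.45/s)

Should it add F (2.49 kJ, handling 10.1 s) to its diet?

No

On A, B and G alone, R = ΣλE/(1+Σλh) = 4.374/3.639 = 1.202 kJ/s.
Profitability of F: 2.49/10.1 = 0.2465 kJ/s.
Since 0.2465 < R, time spent handling F is better spent searching.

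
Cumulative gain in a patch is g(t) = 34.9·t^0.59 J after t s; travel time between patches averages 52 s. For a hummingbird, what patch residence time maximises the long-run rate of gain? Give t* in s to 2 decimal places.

Optimal t* satisfies g'(t*) = g(t*)/(T + t*).
g'(t) = 0.59·34.9·t^-0.41. Setting 0.59·34.9·t^-0.41 = 34.9·t^0.59/(52+t) gives 0.59(52+t) = t, so 0.41·t = 0.59×52.
t* = 0.59×52/0.41 = 74.83 s.

74.83 s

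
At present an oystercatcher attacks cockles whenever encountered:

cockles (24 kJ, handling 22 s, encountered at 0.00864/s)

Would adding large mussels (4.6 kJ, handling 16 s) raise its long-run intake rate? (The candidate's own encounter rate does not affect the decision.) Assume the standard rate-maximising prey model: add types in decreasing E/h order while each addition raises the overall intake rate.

Yes

Current rate: (0.00864×24)/(1 + 0.00864×22) = 0.1742 kJ/s.
large mussels: E/h = 4.6/16 = 0.2875 kJ/s.
0.2875 > 0.1742, so adding large mussels raises the average — include it.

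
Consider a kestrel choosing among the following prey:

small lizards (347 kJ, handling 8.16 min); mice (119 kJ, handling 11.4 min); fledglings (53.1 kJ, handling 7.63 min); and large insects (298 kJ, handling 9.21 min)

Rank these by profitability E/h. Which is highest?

Profitability E/h (kJ/min): small lizards = 347/8.16 = 42.5, mice = 119/11.4 = 10.4, fledglings = 53.1/7.63 = 6.96, large insects = 298/9.21 = 32.4.
Ranked: small lizards > large insects > mice > fledglings.

small lizards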